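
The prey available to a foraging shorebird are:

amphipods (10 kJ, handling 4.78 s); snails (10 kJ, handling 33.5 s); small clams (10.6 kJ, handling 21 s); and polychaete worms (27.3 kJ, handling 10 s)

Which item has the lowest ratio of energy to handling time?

snails

Profitability E/h (kJ/s): amphipods = 10/4.78 = 2.09, snails = 10/33.5 = 0.299, small clams = 10.6/21 = 0.505, polychaete worms = 27.3/10 = 2.73.
Ranked: polychaete worms > amphipods > small clams > snails.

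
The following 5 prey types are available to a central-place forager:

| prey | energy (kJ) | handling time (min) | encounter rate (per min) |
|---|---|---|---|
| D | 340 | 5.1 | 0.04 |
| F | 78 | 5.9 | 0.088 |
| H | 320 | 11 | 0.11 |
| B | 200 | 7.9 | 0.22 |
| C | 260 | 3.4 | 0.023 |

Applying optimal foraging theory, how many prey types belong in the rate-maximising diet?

4

Profitabilities (E/h, kJ/min): C 76.5, D 66.7, H 29.1, B 25.3, F 13.2. Add prey in this order while the next type's profitability exceeds the intake rate on those already taken.
Rate on top 1: 5.546. D: 66.7 > 5.546 → include.
Rate on top 2: 15.27. H: 29.1 > 15.27 → include.
Rate on top 3: 21.98. B: 25.3 > 21.98 → include.
Rate on top 4: 23.35. F: 13.2 < 23.35 → exclude; stop.
Optimal diet: C, D, H, B — 4 of 5 types.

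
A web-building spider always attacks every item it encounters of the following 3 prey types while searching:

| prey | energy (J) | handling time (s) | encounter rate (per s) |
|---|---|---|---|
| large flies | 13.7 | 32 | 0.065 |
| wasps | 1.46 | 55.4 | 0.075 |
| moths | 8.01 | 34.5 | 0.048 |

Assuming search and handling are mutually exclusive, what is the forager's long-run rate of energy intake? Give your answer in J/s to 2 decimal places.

0.16 J/s

R = Σλ_iE_i / (1 + Σλ_ih_i)
Numerator: 0.065×13.7 + 0.075×1.46 + 0.048×8.01 = 1.384
Denominator: 1 + 0.065×32 + 0.075×55.4 + 0.048×34.5 = 8.891
R = 1.384/8.891 = 0.1557 J/s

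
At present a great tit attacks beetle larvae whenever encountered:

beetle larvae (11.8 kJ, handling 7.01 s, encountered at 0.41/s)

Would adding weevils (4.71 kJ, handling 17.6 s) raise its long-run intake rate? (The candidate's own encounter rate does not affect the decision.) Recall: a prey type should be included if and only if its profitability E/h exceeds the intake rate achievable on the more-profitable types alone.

Current rate: (0.41×11.8)/(1 + 0.41×7.01) = 1.249 kJ/s.
Profitability of weevils: 4.71/17.6 = 0.2676 kJ/s.
Since 0.2676 < R, time spent handling weevils is better spent searching.

No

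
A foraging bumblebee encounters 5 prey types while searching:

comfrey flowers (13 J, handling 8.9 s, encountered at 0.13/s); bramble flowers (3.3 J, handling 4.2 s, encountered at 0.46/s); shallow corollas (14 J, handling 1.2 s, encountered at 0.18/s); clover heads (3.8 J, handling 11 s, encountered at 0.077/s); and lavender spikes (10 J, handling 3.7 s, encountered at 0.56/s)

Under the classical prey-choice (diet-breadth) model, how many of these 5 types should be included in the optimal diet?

E/h in descending order: shallow corollas 11.7, lavender spikes 2.7, comfrey flowers 1.46, bramble flowers 0.786, clover heads 0.345 J/s. The optimal diet is the largest prefix of this list for which every included type satisfies E_i/h_i > R on the types above it.
Rate on top 1: 2.072. lavender spikes: 2.7 > 2.072 → include.
Rate on top 2: 2.47. comfrey flowers: 1.46 < 2.47 → exclude; stop.
Optimal diet: shallow corollas, lavender spikes — 2 of 5 types.

2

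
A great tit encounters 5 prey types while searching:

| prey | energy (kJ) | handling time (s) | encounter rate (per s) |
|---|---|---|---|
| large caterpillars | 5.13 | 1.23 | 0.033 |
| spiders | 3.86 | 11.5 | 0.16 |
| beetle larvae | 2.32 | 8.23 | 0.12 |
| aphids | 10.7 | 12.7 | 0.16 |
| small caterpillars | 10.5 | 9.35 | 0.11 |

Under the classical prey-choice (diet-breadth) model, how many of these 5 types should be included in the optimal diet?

3

Rank by E/h (kJ/s): large caterpillars 4.17, small caterpillars 1.12, aphids 0.843, spiders 0.336, beetle larvae 0.282. Include each in turn until the next type's E/h falls below the running intake rate.
Rate on top 1: 0.1627. small caterpillars: 1.12 > 0.1627 → include.
Rate on top 2: 0.64. aphids: 0.843 > 0.64 → include.
Rate on top 3: 0.7404. spiders: 0.336 < 0.7404 → exclude; stop.
Optimal diet: large caterpillars, small caterpillars, aphids — 3 of 5 types.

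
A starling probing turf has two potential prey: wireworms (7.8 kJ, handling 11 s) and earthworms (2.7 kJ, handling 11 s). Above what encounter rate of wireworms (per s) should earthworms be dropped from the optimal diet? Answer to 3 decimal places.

0.048 per s

The zero-one rule: include earthworms iff E₂/h₂ > λE₁/(1+λh₁). Equality gives the switch point.
λE₁h₂ = E₂ + λE₂h₁ ⇒ λ = E₂/(E₁h₂ − E₂h₁) = 2.7/(85.8 − 29.7) = 0.04813 per s.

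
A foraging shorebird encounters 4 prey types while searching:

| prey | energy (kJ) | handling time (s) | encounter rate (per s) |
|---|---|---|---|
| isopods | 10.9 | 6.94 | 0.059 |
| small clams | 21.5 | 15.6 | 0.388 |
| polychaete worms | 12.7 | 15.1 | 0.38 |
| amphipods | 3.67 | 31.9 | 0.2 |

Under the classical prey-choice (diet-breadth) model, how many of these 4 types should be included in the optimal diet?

2

Rank by E/h (kJ/s): isopods 1.57, small clams 1.38, polychaete worms 0.841, amphipods 0.115. Include each in turn until the next type's E/h falls below the running intake rate.
Rate on top 1: 0.4563. small clams: 1.38 > 0.4563 → include.
Rate on top 2: 1.204. polychaete worms: 0.841 < 1.204 → exclude; stop.
Optimal diet: isopods, small clams — 2 of 4 types.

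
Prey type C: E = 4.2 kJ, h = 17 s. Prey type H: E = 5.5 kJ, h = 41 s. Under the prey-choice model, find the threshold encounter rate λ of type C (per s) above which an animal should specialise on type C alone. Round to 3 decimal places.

The zero-one rule: include type H iff E₂/h₂ > λE₁/(1+λh₁). Equality gives the switch point.
λE₁h₂ = E₂ + λE₂h₁ ⇒ λ = E₂/(E₁h₂ − E₂h₁) = 5.5/(172.2 − 93.5) = 0.06989 per s.

0.070 per s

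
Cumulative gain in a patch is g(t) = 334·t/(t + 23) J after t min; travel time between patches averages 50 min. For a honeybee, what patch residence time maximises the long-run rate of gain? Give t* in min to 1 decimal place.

Maximise g(t)/(T+t): set derivative to zero → g'(t)(T+t) = g(t).
g'(t) = 334·23/(t + 23)². Setting 334·23/(t+23)² = 334t/[(t+23)(50+t)] gives 23(50+t) = t(t+23), so t² = 23×50 = 1150.
t* = √1150 = 33.91 min.

33.9 min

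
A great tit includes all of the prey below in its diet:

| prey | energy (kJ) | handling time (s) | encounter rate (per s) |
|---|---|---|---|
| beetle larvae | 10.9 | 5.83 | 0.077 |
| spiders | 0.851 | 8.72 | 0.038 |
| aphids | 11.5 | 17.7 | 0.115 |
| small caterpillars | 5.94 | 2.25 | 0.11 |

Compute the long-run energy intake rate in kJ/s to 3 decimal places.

R = Σλ_iE_i / (1 + Σλ_ih_i)
Numerator: 0.077×10.9 + 0.038×0.851 + 0.115×11.5 + 0.11×5.94 = 2.848
Denominator: 1 + 0.077×5.83 + 0.038×8.72 + 0.115×17.7 + 0.11×2.25 = 4.063
R = 2.848/4.063 = 0.7008 kJ/s

0.701 kJ/s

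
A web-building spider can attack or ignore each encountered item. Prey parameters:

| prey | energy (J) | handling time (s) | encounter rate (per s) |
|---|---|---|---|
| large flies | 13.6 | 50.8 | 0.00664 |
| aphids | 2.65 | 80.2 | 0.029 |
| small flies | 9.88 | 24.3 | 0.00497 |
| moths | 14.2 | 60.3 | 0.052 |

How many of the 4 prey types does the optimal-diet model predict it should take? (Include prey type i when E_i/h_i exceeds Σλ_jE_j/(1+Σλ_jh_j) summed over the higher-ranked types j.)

3

Profitabilities (E/h, J/s): small flies 0.407, large flies 0.268, moths 0.235, aphids 0.033. Add prey in this order while the next type's profitability exceeds the intake rate on those already taken.
Rate on top 1: 0.04381. large flies: 0.268 > 0.04381 → include.
Rate on top 2: 0.09561. moths: 0.235 > 0.09561 → include.
Rate on top 3: 0.1911. aphids: 0.033 < 0.1911 → exclude; stop.
Optimal diet: small flies, large flies, moths — 3 of 4 types.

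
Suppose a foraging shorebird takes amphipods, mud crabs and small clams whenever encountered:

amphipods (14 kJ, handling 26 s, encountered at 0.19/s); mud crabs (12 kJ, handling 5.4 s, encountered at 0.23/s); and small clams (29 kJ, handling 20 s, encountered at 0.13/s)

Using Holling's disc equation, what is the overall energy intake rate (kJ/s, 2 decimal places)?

0.94 kJ/s

R = Σλ_iE_i / (1 + Σλ_ih_i)
Numerator: 0.19×14 + 0.23×12 + 0.13×29 = 9.19
Denominator: 1 + 0.19×26 + 0.23×5.4 + 0.13×20 = 9.782
R = 9.19/9.782 = 0.9395 kJ/s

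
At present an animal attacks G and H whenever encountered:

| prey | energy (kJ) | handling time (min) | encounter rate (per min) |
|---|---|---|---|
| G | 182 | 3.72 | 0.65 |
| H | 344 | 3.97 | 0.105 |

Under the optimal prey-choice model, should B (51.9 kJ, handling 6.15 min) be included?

On G and H alone, R = ΣλE/(1+Σλh) = 154.4/3.835 = 40.27 kJ/min.
Profitability of B: 51.9/6.15 = 8.439 kJ/min.
8.439 < 40.27, so adding B would lower the average — exclude it.

No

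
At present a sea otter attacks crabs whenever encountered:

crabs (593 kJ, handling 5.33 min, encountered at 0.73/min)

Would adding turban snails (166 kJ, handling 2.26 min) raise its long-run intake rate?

On crabs alone, R = ΣλE/(1+Σλh) = 432.9/4.891 = 88.51 kJ/min.
turban snails: E/h = 166/2.26 = 73.45 kJ/min.
73.45 < 88.51, so adding turban snails would lower the average — exclude it.

No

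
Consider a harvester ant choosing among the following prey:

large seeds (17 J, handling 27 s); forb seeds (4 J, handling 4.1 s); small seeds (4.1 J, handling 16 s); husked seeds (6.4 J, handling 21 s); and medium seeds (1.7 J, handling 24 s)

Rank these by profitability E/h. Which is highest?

forb seeds

Profitability E/h (J/s): large seeds = 17/27 = 0.63, forb seeds = 4/4.1 = 0.976, small seeds = 4.1/16 = 0.256, husked seeds = 6.4/21 = 0.305, medium seeds = 1.7/24 = 0.0708.
Ranked: forb seeds > large seeds > husked seeds > small seeds > medium seeds.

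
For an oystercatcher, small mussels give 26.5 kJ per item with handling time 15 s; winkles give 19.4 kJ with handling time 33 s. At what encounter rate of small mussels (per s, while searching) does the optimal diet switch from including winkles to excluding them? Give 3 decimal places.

0.033 per s

Drop winkles once their profitability E₂/h₂ falls below the rate achievable on small mussels alone: E₂/h₂ = λE₁/(1 + λh₁).
Solve for λ: λE₁h₂ = E₂(1 + λh₁) → λ(E₁h₂ − E₂h₁) = E₂ → λ = E₂/(E₁h₂ − E₂h₁).
λ = 19.4/(26.5×33 − 19.4×15) = 19.4/583.5 = 0.03325 per s.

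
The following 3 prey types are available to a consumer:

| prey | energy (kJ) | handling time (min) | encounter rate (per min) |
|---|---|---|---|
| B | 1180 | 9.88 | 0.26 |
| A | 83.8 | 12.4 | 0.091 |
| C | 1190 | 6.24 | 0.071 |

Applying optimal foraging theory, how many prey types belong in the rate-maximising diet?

2

E/h in descending order: C 191, B 119, A 6.76 kJ/min. The optimal diet is the largest prefix of this list for which every included type satisfies E_i/h_i > R on the types above it.
Rate on top 1: 58.55. B: 119 > 58.55 → include.
Rate on top 2: 97.53. A: 6.76 < 97.53 → exclude; stop.
Optimal diet: C, B — 2 of 3 types.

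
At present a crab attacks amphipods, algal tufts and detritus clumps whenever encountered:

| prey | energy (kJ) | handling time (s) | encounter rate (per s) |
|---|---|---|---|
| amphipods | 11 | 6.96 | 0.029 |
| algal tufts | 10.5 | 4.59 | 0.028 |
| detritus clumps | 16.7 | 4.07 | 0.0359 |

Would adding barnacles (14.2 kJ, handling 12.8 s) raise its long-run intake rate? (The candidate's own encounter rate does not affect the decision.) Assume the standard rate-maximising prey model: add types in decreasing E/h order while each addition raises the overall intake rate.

Current rate: (0.029×11 + 0.028×10.5 + 0.0359×16.7)/(1 + 0.029×6.96 + 0.028×4.59 + 0.0359×4.07) = 0.8212 kJ/s.
Profitability of barnacles: 14.2/12.8 = 1.109 kJ/s.
Since 1.109 > R, including barnacles increases the long-run rate.

Yes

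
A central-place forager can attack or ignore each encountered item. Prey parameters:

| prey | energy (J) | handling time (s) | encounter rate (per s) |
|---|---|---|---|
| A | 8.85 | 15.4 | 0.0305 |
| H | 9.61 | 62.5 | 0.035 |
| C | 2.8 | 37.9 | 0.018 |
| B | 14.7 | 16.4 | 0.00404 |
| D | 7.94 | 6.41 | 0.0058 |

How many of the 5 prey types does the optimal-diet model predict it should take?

3

Profitabilities (E/h, J/s): D 1.24, B 0.896, A 0.575, H 0.154, C 0.0739. Add prey in this order while the next type's profitability exceeds the intake rate on those already taken.
Rate on top 1: 0.0444. B: 0.896 > 0.0444 → include.
Rate on top 2: 0.09556. A: 0.575 > 0.09556 → include.
Rate on top 3: 0.2386. H: 0.154 < 0.2386 → exclude; stop.
Optimal diet: D, B, A — 3 of 5 types.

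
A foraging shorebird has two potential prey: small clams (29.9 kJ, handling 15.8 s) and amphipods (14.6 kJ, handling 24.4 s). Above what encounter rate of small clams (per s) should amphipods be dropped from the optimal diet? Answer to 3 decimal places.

0.029 per s

At the threshold, the rate on small clams alone equals the profitability of amphipods: λ·29.9/(1 + λ·15.8) = 14.6/24.4 = 0.5984.
Rearranging, λ(29.9 − 0.5984×15.8) = 0.5984, so λ = 0.5984/20.45 = 0.02927 per s.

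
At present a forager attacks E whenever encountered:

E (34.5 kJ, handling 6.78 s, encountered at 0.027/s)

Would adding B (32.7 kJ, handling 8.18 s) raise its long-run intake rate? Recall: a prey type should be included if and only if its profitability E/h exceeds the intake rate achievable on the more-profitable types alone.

Yes

On E alone, R = ΣλE/(1+Σλh) = 0.9315/1.183 = 0.7874 kJ/s.
B: E/h = 32.7/8.18 = 3.998 kJ/s.
Since 3.998 > R, including B increases the long-run rate.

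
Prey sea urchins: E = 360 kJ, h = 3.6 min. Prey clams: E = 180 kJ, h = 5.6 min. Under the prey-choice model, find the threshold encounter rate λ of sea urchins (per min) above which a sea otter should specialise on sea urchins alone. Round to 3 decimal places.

0.132 per min

Drop clams once their profitability E₂/h₂ falls below the rate achievable on sea urchins alone: E₂/h₂ = λE₁/(1 + λh₁).
Solve for λ: λE₁h₂ = E₂(1 + λh₁) → λ(E₁h₂ − E₂h₁) = E₂ → λ = E₂/(E₁h₂ − E₂h₁).
λ = 180/(360×5.6 − 180×3.6) = 180/1368 = 0.1316 per min.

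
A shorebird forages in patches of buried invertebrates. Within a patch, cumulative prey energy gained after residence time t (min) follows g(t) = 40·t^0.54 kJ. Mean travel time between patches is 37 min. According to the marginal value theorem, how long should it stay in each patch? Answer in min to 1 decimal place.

Maximise g(t)/(T+t): set derivative to zero → g'(t)(T+t) = g(t).
g'(t) = 0.54·40·t^-0.46. Setting 0.54·40·t^-0.46 = 40·t^0.54/(37+t) gives 0.54(37+t) = t, so 0.46·t = 0.54×37.
t* = 0.54×37/0.46 = 43.43 min.

43.4 min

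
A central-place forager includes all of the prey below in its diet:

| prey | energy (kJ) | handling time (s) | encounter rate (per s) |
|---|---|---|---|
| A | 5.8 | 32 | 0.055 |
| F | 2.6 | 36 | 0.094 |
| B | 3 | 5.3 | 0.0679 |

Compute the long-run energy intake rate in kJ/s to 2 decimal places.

0.12 kJ/s

Energy encountered per unit search time: 0.055×5.8 + 0.094×2.6 + 0.0679×3 = 0.7671 kJ/s.
Handling time per unit search time: 0.055×32 + 0.094×36 + 0.0679×5.3 = 5.504.
Rate = 0.7671/(1 + 5.504) = 0.1179 kJ/s.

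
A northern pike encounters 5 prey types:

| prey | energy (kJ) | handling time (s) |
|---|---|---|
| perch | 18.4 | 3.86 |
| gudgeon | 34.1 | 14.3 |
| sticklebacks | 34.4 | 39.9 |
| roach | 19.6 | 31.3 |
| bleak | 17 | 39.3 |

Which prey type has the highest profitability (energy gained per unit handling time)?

perch

Profitability E/h (kJ/s): perch = 18.4/3.86 = 4.77, gudgeon = 34.1/14.3 = 2.38, sticklebacks = 34.4/39.9 = 0.862, roach = 19.6/31.3 = 0.626, bleak = 17/39.3 = 0.433.
Ranked: perch > gudgeon > sticklebacks > roach > bleak.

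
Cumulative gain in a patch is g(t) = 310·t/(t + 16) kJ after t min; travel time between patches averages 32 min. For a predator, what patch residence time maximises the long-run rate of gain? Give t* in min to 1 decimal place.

22.6 min

By the marginal value theorem, leave when the instantaneous gain rate g'(t) equals the habitat-wide average g(t)/(T + t).
g'(t) = 310·16/(t + 16)². Setting 310·16/(t+16)² = 310t/[(t+16)(32+t)] gives 16(32+t) = t(t+16), so t² = 16×32 = 512.
t* = √512 = 22.63 min.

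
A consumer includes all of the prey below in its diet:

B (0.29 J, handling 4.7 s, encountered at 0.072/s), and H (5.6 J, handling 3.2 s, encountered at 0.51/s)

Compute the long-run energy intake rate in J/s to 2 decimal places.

0.97 J/s

Energy encountered per unit search time: 0.072×0.29 + 0.51×5.6 = 2.877 J/s.
Handling time per unit search time: 0.072×4.7 + 0.51×3.2 = 1.97.
Rate = 2.877/(1 + 1.97) = 0.9685 J/s.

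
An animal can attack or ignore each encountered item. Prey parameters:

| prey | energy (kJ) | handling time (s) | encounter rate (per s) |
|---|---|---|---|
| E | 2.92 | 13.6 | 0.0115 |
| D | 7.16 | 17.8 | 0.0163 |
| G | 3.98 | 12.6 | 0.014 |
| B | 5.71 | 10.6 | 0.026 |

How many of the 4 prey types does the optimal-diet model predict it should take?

Profitabilities (E/h, kJ/s): B 0.539, D 0.402, G 0.316, E 0.215. Add prey in this order while the next type's profitability exceeds the intake rate on those already taken.
Rate on top 1: 0.1164. D: 0.402 > 0.1164 → include.
Rate on top 2: 0.1694. G: 0.316 > 0.1694 → include.
Rate on top 3: 0.1842. E: 0.215 > 0.1842 → include.
Optimal diet: B, D, G, E — 4 of 4 types.

4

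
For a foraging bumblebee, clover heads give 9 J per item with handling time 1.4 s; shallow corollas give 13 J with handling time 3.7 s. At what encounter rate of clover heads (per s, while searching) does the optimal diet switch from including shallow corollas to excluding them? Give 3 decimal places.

Drop shallow corollas once their profitability E₂/h₂ falls below the rate achievable on clover heads alone: E₂/h₂ = λE₁/(1 + λh₁).
Solve for λ: λE₁h₂ = E₂(1 + λh₁) → λ(E₁h₂ − E₂h₁) = E₂ → λ = E₂/(E₁h₂ − E₂h₁).
λ = 13/(9×3.7 − 13×1.4) = 13/15.1 = 0.8609 per s.

0.861 per s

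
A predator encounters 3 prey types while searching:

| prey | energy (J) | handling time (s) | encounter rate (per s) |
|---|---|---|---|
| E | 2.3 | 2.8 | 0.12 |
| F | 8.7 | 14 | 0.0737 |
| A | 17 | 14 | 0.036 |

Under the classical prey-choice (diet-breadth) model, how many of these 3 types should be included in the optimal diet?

3

Rank by E/h (J/s): A 1.21, E 0.821, F 0.621. Include each in turn until the next type's E/h falls below the running intake rate.
Rate on top 1: 0.4069. E: 0.821 > 0.4069 → include.
Rate on top 2: 0.4826. F: 0.621 > 0.4826 → include.
Optimal diet: A, E, F — 3 of 3 types.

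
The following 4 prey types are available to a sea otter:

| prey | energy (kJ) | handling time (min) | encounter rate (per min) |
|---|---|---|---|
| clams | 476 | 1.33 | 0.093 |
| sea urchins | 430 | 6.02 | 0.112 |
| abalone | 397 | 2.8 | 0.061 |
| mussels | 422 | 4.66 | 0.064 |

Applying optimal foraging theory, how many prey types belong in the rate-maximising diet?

Rank by E/h (kJ/min): clams 358, abalone 142, mussels 90.6, sea urchins 71.4. Include each in turn until the next type's E/h falls below the running intake rate.
Rate on top 1: 39.4. abalone: 142 > 39.4 → include.
Rate on top 2: 52.91. mussels: 90.6 > 52.91 → include.
Rate on top 3: 59.96. sea urchins: 71.4 > 59.96 → include.
Optimal diet: clams, abalone, mussels, sea urchins — 4 of 4 types.

4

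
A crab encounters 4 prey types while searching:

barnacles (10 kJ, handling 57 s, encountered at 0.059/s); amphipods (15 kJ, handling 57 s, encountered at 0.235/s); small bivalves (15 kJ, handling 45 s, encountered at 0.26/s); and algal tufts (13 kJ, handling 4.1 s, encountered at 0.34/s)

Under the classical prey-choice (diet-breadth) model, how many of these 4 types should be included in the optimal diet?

1

Rank by E/h (kJ/s): algal tufts 3.17, small bivalves 0.333, amphipods 0.263, barnacles 0.175. Include each in turn until the next type's E/h falls below the running intake rate.
Rate on top 1: 1.846. small bivalves: 0.333 < 1.846 → exclude; stop.
Optimal diet: algal tufts — 1 of 4 types.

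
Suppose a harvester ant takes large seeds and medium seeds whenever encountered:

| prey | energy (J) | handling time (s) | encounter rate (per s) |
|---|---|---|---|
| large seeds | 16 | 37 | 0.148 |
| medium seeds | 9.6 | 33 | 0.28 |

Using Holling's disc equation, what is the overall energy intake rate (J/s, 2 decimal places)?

0.32 J/s

R = (0.148×16 + 0.28×9.6) / (1 + 0.148×37 + 0.28×33) = 5.056/15.72 = 0.3217 J/s.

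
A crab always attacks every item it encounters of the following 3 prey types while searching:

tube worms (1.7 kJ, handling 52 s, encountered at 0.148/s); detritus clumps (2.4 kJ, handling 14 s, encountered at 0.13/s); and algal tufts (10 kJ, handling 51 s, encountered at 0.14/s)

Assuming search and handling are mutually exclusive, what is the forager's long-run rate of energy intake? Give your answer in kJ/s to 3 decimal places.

Energy encountered per unit search time: 0.148×1.7 + 0.13×2.4 + 0.14×10 = 1.964 kJ/s.
Handling time per unit search time: 0.148×52 + 0.13×14 + 0.14×51 = 16.66.
Rate = 1.964/(1 + 16.66) = 0.1112 kJ/s.

0.111 kJ/s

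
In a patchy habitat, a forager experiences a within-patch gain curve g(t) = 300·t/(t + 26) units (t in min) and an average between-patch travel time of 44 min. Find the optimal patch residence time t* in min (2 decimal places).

33.82 min

By the marginal value theorem, leave when the instantaneous gain rate g'(t) equals the habitat-wide average g(t)/(T + t).
g'(t) = 300·26/(t + 26)². Setting 300·26/(t+26)² = 300t/[(t+26)(44+t)] gives 26(44+t) = t(t+26), so t² = 26×44 = 1144.
t* = √1144 = 33.82 min.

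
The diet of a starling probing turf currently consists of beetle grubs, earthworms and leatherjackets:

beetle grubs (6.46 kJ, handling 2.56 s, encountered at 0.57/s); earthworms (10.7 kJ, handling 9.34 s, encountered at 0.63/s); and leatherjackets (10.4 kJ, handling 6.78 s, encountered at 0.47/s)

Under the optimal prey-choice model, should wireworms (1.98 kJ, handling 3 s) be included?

No

On beetle grubs, earthworms and leatherjackets alone, R = ΣλE/(1+Σλh) = 15.31/11.53 = 1.328 kJ/s.
wireworms: E/h = 1.98/3 = 0.66 kJ/s.
Since 0.66 < R, time spent handling wireworms is better spent searching.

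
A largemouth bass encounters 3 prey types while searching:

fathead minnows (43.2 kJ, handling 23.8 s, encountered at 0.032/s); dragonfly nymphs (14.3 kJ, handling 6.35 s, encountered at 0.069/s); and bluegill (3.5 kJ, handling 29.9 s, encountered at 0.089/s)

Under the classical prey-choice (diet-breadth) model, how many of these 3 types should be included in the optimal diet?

Rank by E/h (kJ/s): dragonfly nymphs 2.25, fathead minnows 1.82, bluegill 0.117. Include each in turn until the next type's E/h falls below the running intake rate.
Rate on top 1: 0.6861. fathead minnows: 1.82 > 0.6861 → include.
Rate on top 2: 1.077. bluegill: 0.117 < 1.077 → exclude; stop.
Optimal diet: dragonfly nymphs, fathead minnows — 2 of 3 types.

2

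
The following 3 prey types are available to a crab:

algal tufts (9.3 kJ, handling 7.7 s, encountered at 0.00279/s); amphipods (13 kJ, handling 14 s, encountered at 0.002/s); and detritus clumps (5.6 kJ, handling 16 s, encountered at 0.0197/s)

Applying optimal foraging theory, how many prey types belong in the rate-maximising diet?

3

Rank by E/h (kJ/s): algal tufts 1.21, amphipods 0.929, detritus clumps 0.35. Include each in turn until the next type's E/h falls below the running intake rate.
Rate on top 1: 0.0254. amphipods: 0.929 > 0.0254 → include.
Rate on top 2: 0.0495. detritus clumps: 0.35 > 0.0495 → include.
Optimal diet: algal tufts, amphipods, detritus clumps — 3 of 3 types.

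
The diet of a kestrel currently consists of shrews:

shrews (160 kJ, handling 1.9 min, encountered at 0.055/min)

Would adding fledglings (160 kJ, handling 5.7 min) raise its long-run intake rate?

Yes

On shrews alone, R = ΣλE/(1+Σλh) = 8.8/1.105 = 7.967 kJ/min.
Profitability of fledglings: 160/5.7 = 28.07 kJ/min.
Since 28.07 > R, including fledglings increases the long-run rate.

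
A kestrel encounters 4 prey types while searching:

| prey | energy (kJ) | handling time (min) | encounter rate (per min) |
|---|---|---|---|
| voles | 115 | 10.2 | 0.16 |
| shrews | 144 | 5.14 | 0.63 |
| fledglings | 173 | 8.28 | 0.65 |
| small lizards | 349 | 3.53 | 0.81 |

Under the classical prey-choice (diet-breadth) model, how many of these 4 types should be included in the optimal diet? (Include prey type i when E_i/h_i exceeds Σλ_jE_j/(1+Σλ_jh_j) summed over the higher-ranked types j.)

Rank by E/h (kJ/min): small lizards 98.9, shrews 28, fledglings 20.9, voles 11.3. Include each in turn until the next type's E/h falls below the running intake rate.
Rate on top 1: 73.25. shrews: 28 < 73.25 → exclude; stop.
Optimal diet: small lizards — 1 of 4 types.

1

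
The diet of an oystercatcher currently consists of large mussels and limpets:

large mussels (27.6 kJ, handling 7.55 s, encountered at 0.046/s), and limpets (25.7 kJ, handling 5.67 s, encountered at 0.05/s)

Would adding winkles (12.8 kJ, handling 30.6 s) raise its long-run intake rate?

Intake rate on the current diet: R = (0.046×27.6 + 0.05×25.7) / (1 + 0.046×7.55 + 0.05×5.67) = 2.555/1.631 = 1.566 kJ/s.
Profitability of winkles: 12.8/30.6 = 0.4183 kJ/s.
0.4183 < 1.566, so adding winkles would lower the average — exclude it.

No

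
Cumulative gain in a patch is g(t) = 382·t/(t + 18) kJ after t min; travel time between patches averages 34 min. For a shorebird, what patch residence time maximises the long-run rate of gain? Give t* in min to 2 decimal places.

Optimal t* satisfies g'(t*) = g(t*)/(T + t*).
g'(t) = 382·18/(t + 18)². Setting 382·18/(t+18)² = 382t/[(t+18)(34+t)] gives 18(34+t) = t(t+18), so t² = 18×34 = 612.
t* = √612 = 24.74 min.

24.74 min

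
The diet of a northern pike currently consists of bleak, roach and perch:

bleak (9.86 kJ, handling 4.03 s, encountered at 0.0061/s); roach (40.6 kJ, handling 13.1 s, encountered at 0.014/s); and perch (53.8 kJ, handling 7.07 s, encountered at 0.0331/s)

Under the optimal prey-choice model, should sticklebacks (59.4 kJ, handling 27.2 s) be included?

Yes

On bleak, roach and perch alone, R = ΣλE/(1+Σλh) = 2.409/1.442 = 1.671 kJ/s.
Profitability of sticklebacks: 59.4/27.2 = 2.184 kJ/s.
Since 2.184 > R, including sticklebacks increases the long-run rate.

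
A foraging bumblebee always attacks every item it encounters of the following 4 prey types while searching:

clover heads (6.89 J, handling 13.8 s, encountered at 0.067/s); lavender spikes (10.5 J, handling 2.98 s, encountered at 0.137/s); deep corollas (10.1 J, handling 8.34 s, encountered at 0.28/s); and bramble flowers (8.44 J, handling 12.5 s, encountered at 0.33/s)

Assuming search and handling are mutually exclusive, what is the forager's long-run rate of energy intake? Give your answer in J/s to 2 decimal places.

R = (0.067×6.89 + 0.137×10.5 + 0.28×10.1 + 0.33×8.44) / (1 + 0.067×13.8 + 0.137×2.98 + 0.28×8.34 + 0.33×12.5) = 7.513/8.793 = 0.8545 J/s.

0.85 J/s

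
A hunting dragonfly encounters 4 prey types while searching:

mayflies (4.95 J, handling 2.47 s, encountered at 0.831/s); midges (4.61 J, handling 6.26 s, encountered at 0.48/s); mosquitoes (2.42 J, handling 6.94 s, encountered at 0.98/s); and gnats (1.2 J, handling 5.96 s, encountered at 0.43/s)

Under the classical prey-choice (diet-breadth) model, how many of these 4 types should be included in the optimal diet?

1

Profitabilities (E/h, J/s): mayflies 2, midges 0.736, mosquitoes 0.349, gnats 0.201. Add prey in this order while the next type's profitability exceeds the intake rate on those already taken.
Rate on top 1: 1.348. midges: 0.736 < 1.348 → exclude; stop.
Optimal diet: mayflies — 1 of 4 types.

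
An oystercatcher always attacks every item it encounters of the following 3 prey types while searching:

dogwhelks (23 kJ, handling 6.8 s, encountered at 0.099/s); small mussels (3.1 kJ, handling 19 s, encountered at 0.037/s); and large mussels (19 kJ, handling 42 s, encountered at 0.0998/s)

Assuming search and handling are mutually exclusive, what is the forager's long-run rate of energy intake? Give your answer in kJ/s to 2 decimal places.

R = (0.099×23 + 0.037×3.1 + 0.0998×19) / (1 + 0.099×6.8 + 0.037×19 + 0.0998×42) = 4.288/6.568 = 0.6529 kJ/s.

0.65 kJ/s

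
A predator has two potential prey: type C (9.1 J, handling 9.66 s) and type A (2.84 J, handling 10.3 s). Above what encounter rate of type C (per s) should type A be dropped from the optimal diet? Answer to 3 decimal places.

0.043 per s

At the threshold, the rate on type C alone equals the profitability of type A: λ·9.1/(1 + λ·9.66) = 2.84/10.3 = 0.2757.
Rearranging, λ(9.1 − 0.2757×9.66) = 0.2757, so λ = 0.2757/6.436 = 0.04284 per s.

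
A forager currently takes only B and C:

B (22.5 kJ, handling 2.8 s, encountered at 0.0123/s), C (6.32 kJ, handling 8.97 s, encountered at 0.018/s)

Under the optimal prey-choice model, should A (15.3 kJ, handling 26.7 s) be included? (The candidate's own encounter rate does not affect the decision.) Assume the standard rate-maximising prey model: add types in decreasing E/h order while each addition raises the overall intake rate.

Yes

On B and C alone, R = ΣλE/(1+Σλh) = 0.3905/1.196 = 0.3265 kJ/s.
A: E/h = 15.3/26.7 = 0.573 kJ/s.
Since 0.573 > R, including A increases the long-run rate.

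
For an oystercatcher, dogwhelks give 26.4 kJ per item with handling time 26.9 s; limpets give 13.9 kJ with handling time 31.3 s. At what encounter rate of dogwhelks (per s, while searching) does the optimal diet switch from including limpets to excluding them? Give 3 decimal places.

Drop limpets once their profitability E₂/h₂ falls below the rate achievable on dogwhelks alone: E₂/h₂ = λE₁/(1 + λh₁).
Solve for λ: λE₁h₂ = E₂(1 + λh₁) → λ(E₁h₂ − E₂h₁) = E₂ → λ = E₂/(E₁h₂ − E₂h₁).
λ = 13.9/(26.4×31.3 − 13.9×26.9) = 13.9/452.4 = 0.03072 per s.

0.031 per s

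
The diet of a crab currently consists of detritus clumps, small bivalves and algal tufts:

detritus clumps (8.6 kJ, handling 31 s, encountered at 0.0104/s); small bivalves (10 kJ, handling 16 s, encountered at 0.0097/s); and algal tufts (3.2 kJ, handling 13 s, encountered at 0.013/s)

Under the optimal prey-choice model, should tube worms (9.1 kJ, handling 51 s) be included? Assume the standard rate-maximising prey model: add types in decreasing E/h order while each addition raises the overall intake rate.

Current rate: (0.0104×8.6 + 0.0097×10 + 0.013×3.2)/(1 + 0.0104×31 + 0.0097×16 + 0.013×13) = 0.1385 kJ/s.
Profitability of tube worms: 9.1/51 = 0.1784 kJ/s.
Since 0.1784 > R, including tube worms increases the long-run rate.

Yes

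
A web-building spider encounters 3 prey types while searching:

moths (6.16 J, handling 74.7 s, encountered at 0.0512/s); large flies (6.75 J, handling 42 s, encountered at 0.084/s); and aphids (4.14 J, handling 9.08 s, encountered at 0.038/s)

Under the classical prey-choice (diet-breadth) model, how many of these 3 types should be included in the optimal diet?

Rank by E/h (J/s): aphids 0.456, large flies 0.161, moths 0.0825. Include each in turn until the next type's E/h falls below the running intake rate.
Rate on top 1: 0.117. large flies: 0.161 > 0.117 → include.
Rate on top 2: 0.1486. moths: 0.0825 < 0.1486 → exclude; stop.
Optimal diet: aphids, large flies — 2 of 3 types.

2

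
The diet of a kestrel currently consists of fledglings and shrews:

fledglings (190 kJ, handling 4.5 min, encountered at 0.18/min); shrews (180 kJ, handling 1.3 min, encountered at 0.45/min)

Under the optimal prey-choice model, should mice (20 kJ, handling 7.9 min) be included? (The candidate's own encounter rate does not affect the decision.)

Current rate: (0.18×190 + 0.45×180)/(1 + 0.18×4.5 + 0.45×1.3) = 48.1 kJ/min.
mice: E/h = 20/7.9 = 2.532 kJ/min.
Since 2.532 < R, time spent handling mice is better spent searching.

No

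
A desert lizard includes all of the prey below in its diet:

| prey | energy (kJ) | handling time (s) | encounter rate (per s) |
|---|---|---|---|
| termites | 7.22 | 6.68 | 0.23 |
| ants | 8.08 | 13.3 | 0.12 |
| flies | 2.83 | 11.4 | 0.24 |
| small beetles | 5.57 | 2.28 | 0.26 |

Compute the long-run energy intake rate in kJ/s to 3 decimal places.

0.638 kJ/s

R = (0.23×7.22 + 0.12×8.08 + 0.24×2.83 + 0.26×5.57) / (1 + 0.23×6.68 + 0.12×13.3 + 0.24×11.4 + 0.26×2.28) = 4.758/7.461 = 0.6376 kJ/s.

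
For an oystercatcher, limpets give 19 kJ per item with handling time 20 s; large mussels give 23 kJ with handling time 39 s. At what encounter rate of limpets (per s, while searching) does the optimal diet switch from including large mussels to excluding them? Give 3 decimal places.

Drop large mussels once their profitability E₂/h₂ falls below the rate achievable on limpets alone: E₂/h₂ = λE₁/(1 + λh₁).
Solve for λ: λE₁h₂ = E₂(1 + λh₁) → λ(E₁h₂ − E₂h₁) = E₂ → λ = E₂/(E₁h₂ − E₂h₁).
λ = 23/(19×39 − 23×20) = 23/281 = 0.08185 per s.

0.082 per s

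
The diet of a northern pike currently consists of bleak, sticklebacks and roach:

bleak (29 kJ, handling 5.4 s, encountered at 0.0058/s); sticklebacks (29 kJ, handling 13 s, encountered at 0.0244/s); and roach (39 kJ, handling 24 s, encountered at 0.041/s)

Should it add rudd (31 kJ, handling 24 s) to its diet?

On bleak, sticklebacks and roach alone, R = ΣλE/(1+Σλh) = 2.475/2.333 = 1.061 kJ/s.
rudd: E/h = 31/24 = 1.292 kJ/s.
1.292 > 1.061, so adding rudd raises the average — include it.

Yes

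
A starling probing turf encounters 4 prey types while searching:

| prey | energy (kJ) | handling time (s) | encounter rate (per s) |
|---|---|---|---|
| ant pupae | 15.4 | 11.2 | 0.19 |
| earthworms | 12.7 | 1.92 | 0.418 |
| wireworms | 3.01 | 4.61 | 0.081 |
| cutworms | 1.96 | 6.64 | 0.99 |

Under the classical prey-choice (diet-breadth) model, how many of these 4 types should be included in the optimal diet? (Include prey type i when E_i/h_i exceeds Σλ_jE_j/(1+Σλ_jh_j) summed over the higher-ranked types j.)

Profitabilities (E/h, kJ/s): earthworms 6.61, ant pupae 1.38, wireworms 0.653, cutworms 0.295. Add prey in this order while the next type's profitability exceeds the intake rate on those already taken.
Rate on top 1: 2.945. ant pupae: 1.38 < 2.945 → exclude; stop.
Optimal diet: earthworms — 1 of 4 types.

1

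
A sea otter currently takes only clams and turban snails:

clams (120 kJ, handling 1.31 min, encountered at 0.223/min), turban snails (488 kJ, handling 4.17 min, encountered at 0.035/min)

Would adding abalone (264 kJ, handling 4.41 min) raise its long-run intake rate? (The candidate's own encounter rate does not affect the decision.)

Intake rate on the current diet: R = (0.223×120 + 0.035×488) / (1 + 0.223×1.31 + 0.035×4.17) = 43.84/1.438 = 30.49 kJ/min.
abalone: E/h = 264/4.41 = 59.86 kJ/min.
Since 59.86 > R, including abalone increases the long-run rate.

Yes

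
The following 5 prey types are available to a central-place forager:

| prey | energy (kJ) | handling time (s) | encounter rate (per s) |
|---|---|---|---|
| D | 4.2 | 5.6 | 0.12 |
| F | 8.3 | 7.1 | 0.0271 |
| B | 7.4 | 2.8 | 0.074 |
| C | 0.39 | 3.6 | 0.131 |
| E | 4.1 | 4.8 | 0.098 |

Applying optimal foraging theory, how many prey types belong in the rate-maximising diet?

4

Rank by E/h (kJ/s): B 2.64, F 1.17, E 0.854, D 0.75, C 0.108. Include each in turn until the next type's E/h falls below the running intake rate.
Rate on top 1: 0.4536. F: 1.17 > 0.4536 → include.
Rate on top 2: 0.552. E: 0.854 > 0.552 → include.
Rate on top 3: 0.628. D: 0.75 > 0.628 → include.
Rate on top 4: 0.6602. C: 0.108 < 0.6602 → exclude; stop.
Optimal diet: B, F, E, D — 4 of 5 types.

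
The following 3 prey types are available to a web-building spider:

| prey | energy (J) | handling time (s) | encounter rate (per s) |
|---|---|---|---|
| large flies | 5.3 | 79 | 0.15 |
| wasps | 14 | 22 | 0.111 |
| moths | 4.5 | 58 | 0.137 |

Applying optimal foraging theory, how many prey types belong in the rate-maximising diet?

Rank by E/h (J/s): wasps 0.636, moths 0.0776, large flies 0.0671. Include each in turn until the next type's E/h falls below the running intake rate.
Rate on top 1: 0.4515. moths: 0.0776 < 0.4515 → exclude; stop.
Optimal diet: wasps — 1 of 3 types.

1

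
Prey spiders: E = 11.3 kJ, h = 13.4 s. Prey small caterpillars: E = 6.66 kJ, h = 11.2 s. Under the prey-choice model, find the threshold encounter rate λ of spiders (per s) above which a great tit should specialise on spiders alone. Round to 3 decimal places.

At the threshold, the rate on spiders alone equals the profitability of small caterpillars: λ·11.3/(1 + λ·13.4) = 6.66/11.2 = 0.5946.
Rearranging, λ(11.3 − 0.5946×13.4) = 0.5946, so λ = 0.5946/3.332 = 0.1785 per s.

0.178 per s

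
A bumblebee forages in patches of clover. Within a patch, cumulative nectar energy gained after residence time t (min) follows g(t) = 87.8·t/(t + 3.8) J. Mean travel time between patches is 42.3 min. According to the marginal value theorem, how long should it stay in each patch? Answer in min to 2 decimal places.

Maximise g(t)/(T+t): set derivative to zero → g'(t)(T+t) = g(t).
g'(t) = 87.8·3.8/(t + 3.8)². Setting 87.8·3.8/(t+3.8)² = 87.8t/[(t+3.8)(42.3+t)] gives 3.8(42.3+t) = t(t+3.8), so t² = 3.8×42.3 = 160.7.
t* = √160.7 = 12.68 min.

12.68 min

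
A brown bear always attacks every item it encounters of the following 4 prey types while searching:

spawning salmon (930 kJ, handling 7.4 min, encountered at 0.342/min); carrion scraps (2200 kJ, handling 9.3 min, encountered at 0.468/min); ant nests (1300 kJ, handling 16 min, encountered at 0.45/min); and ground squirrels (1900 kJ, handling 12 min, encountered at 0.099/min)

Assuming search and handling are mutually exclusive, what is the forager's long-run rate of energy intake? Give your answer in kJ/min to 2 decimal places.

130.34 kJ/min

R = Σλ_iE_i / (1 + Σλ_ih_i)
Numerator: 0.342×930 + 0.468×2200 + 0.45×1300 + 0.099×1900 = 2121
Denominator: 1 + 0.342×7.4 + 0.468×9.3 + 0.45×16 + 0.099×12 = 16.27
R = 2121/16.27 = 130.3 kJ/min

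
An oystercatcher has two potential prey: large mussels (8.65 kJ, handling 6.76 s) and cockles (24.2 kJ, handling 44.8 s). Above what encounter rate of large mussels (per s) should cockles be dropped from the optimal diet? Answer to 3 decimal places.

0.108 per s

At the threshold, the rate on large mussels alone equals the profitability of cockles: λ·8.65/(1 + λ·6.76) = 24.2/44.8 = 0.5402.
Rearranging, λ(8.65 − 0.5402×6.76) = 0.5402, so λ = 0.5402/4.998 = 0.1081 per s.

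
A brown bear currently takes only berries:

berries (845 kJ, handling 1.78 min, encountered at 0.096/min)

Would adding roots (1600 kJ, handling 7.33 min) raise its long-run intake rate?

On berries alone, R = ΣλE/(1+Σλh) = 81.12/1.171 = 69.28 kJ/min.
Profitability of roots: 1600/7.33 = 218.3 kJ/min.
Since 218.3 > R, including roots increases the long-run rate.

Yes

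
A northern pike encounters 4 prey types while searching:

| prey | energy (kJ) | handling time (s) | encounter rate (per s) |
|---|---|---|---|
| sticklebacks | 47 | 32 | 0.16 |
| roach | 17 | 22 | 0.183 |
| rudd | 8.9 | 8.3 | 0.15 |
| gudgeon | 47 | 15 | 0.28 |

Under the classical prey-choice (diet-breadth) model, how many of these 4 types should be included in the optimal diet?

E/h in descending order: gudgeon 3.13, sticklebacks 1.47, rudd 1.07, roach 0.773 kJ/s. The optimal diet is the largest prefix of this list for which every included type satisfies E_i/h_i > R on the types above it.
Rate on top 1: 2.531. sticklebacks: 1.47 < 2.531 → exclude; stop.
Optimal diet: gudgeon — 1 of 4 types.

1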